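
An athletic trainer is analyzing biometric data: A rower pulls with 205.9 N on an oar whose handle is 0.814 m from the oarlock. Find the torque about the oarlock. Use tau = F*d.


tau = F * d
tau = 205.9 * 0.814
tau = 167.6026 N*m

167.6026 N*m


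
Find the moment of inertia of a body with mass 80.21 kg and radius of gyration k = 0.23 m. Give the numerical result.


I = m * k^2
I = 80.21 * 0.23^2
I = 80.21 * 0.0529 = 4.2431 kg*m^2

4.2431 kg*m^2


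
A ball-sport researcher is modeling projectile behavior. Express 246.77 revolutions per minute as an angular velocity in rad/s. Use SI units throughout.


omega = RPM * 2 * pi / 60
omega = 246.77 * 2 * 3.14159 / 60
omega = 1550.5016 / 60 = 25.8417 rad/s

25.8417 rad/s


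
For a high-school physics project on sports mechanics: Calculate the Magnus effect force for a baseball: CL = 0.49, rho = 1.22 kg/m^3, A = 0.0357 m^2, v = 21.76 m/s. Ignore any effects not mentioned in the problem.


FM = 0.5 * CL * rho * A * v^2
FM = 0.5 * 0.49 * 1.22 * 0.0357 * 21.76^2
v^2 = 473.4976
FM = 0.5 * 0.49 * 1.22 * 0.0357 * 473.4976 = 5.0526 N

5.0526 N


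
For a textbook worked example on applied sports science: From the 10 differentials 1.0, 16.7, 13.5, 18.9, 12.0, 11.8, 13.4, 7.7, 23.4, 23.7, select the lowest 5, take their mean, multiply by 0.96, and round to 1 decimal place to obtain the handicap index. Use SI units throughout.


All differentials: 1.0, 16.7, 13.5, 18.9, 12.0, 11.8, 13.4, 7.7, 23.4, 23.7
Sorted: 1.0, 7.7, 11.8, 12.0, 13.4, 13.5, 16.7, 18.9, 23.4, 23.7
Best 5: 1.0, 7.7, 11.8, 12.0, 13.4
Average of best = 45.9 / 5 = 9.18
Raw index = 9.18 * 0.96 = 8.8128
Handicap index = round(8.8128, 1) = 8.8

8.8


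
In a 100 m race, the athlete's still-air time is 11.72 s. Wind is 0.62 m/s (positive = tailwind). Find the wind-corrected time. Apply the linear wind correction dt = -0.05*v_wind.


dt = -0.05 * v_wind = -0.05 * 0.62 = -0.031 s
t_corrected = t_still + dt = 11.72 + (-0.031)
t_corrected = 11.689 s

11.689 s


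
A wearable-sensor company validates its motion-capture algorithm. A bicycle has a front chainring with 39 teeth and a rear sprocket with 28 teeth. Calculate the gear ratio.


GR = front_teeth / rear_teeth
GR = 39 / 28
GR = 1.3929

1.3929


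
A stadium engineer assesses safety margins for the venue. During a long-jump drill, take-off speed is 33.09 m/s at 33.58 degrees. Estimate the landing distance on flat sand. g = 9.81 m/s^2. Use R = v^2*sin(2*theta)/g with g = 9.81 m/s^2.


R = v^2 * sin(2*theta) / g
Convert angle to radians: theta = 33.58 deg = 0.5861 rad
sin(2*theta) = sin(1.1722) = 0.9216
R = 33.09^2 * 0.9216 / 9.81
R = 1094.9481 * 0.9216 / 9.81 = 102.864 m

102.864 m


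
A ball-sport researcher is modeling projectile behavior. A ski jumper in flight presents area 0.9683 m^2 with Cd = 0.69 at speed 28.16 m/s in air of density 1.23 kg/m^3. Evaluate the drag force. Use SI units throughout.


Fd = 0.5 * Cd * rho * A * v^2
Fd = 0.5 * 0.69 * 1.23 * 0.9683 * 28.16^2
v^2 = 792.9856
Fd = 0.5 * 0.69 * 1.23 * 0.9683 * 792.9856 = 325.8363 N

325.8363 N


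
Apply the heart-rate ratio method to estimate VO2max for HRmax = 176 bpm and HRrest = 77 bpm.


VO2max = 15.3 * HRmax / HRrest
VO2max = 15.3 * 176 / 77
VO2max = 2692.8 / 77 = 34.9714 mL/kg/min

34.9714 mL/kg/min


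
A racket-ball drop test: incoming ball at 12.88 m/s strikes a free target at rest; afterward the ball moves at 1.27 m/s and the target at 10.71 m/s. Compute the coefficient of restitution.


e = (v2_after - v1_after) / (v1_before - v2_before)
Numerator = 10.71 - 1.27 = 9.44
Denominator = 12.88 - 0 = 12.88
e = 9.44 / 12.88 = 0.7329

0.7329


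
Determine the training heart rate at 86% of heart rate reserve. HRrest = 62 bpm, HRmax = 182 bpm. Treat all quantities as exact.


Target = HRrest + pct*(HRmax - HRrest)
Heart rate reserve = HRmax - HRrest = 182 - 62 = 120 bpm
Fraction = 86% = 0.86
Target = 62 + 0.86 * 120
Target = 62 + 103.2 = 165.2 bpm

165.2 bpm


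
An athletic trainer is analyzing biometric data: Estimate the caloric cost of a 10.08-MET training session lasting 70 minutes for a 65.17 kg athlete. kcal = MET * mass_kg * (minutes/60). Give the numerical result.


kcal = MET * mass * time_hr
Convert time: 70 min = 1.1667 hr
kcal = 10.08 * 65.17 * 1.1667
kcal = 766.3992 kcal

766.3992 kcal


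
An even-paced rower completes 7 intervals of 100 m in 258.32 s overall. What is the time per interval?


Split time = total_time / n_laps = 258.32 / 7
Split time = 36.9029 s per lap

36.9029 s


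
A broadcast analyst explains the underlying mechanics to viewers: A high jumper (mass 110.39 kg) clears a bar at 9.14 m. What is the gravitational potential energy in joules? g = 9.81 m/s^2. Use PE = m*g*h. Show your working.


PE = m * g * h
PE = 110.39 * 9.81 * 9.14
PE = 1082.9259 * 9.14 = 9897.9427 J

9897.9427 J


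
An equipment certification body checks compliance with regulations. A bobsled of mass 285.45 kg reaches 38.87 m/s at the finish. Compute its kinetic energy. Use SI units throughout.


KE = 0.5 * m * v^2
KE = 0.5 * 285.45 * 38.87^2
KE = 0.5 * 285.45 * 1510.8769 = 215639.9056 J

215639.9056 J


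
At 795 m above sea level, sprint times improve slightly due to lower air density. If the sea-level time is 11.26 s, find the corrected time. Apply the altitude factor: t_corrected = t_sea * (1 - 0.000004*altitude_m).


Correction factor = 1 - 0.000004 * 795 = 0.99682
t_corrected = t_sea * factor = 11.26 * 0.99682
t_corrected = 11.2242 s

11.2242 s


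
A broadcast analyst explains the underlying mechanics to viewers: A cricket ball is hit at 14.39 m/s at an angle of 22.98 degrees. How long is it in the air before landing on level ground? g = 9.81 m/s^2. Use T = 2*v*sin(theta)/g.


T = 2*v*sin(theta)/g
sin(theta) = sin(22.98 deg) = 0.3904
T = 2*14.39*0.3904 / 9.81
T = 11.236 / 9.81 = 1.1454 s

1.1454 s


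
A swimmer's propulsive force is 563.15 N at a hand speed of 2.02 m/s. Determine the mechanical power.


P = F * v
P = 563.15 * 2.02
P = 1137.563 W

1137.563 W


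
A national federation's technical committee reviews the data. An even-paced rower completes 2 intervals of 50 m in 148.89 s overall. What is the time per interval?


Split time = total_time / n_laps = 148.89 / 2
Split time = 74.445 s per lap

74.445 s


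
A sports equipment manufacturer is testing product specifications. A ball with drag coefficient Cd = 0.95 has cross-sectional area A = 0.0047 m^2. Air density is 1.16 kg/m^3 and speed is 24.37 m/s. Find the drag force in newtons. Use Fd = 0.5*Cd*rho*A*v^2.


Fd = 0.5 * Cd * rho * A * v^2
Fd = 0.5 * 0.95 * 1.16 * 0.0047 * 24.37^2
v^2 = 593.8969
Fd = 0.5 * 0.95 * 1.16 * 0.0047 * 593.8969 = 1.538 N

1.538 N


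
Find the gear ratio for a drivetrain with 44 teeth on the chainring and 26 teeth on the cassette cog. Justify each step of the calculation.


GR = front_teeth / rear_teeth
GR = 44 / 26
GR = 1.6923

1.6923


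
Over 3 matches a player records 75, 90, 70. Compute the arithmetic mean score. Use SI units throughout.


Average = sum / n
Sum = 235
Average = 235 / 3 = 78.3333

78.3333


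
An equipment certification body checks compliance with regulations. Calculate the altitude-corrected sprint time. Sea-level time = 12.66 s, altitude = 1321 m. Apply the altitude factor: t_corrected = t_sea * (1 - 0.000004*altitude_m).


Correction factor = 1 - 0.000004 * 1321 = 0.994716
t_corrected = t_sea * factor = 12.66 * 0.994716
t_corrected = 12.5931 s

12.5931 s


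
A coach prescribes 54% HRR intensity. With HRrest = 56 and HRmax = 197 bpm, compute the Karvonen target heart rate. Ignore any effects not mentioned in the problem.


Target = HRrest + pct*(HRmax - HRrest)
Heart rate reserve = HRmax - HRrest = 197 - 56 = 141 bpm
Fraction = 54% = 0.54
Target = 56 + 0.54 * 141
Target = 56 + 76.14 = 132.14 bpm

132.14 bpm


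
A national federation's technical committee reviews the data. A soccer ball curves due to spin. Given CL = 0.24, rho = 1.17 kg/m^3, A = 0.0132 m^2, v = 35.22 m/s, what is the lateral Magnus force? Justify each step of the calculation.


FM = 0.5 * CL * rho * A * v^2
FM = 0.5 * 0.24 * 1.17 * 0.0132 * 35.22^2
v^2 = 1240.4484
FM = 0.5 * 0.24 * 1.17 * 0.0132 * 1240.4484 = 2.2989 N

2.2989 N


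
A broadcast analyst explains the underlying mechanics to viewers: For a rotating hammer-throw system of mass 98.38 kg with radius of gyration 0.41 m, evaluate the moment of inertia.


I = m * k^2
I = 98.38 * 0.41^2
I = 98.38 * 0.1681 = 16.5377 kg*m^2

16.5377 kg*m^2


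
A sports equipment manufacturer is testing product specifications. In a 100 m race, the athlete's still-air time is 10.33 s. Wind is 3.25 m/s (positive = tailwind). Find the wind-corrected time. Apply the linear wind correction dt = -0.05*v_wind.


dt = -0.05 * v_wind = -0.05 * 3.25 = -0.1625 s
t_corrected = t_still + dt = 10.33 + (-0.1625)
t_corrected = 10.1675 s

10.1675 s


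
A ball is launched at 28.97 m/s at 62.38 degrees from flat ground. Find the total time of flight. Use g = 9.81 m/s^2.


T = 2*v*sin(theta)/g
sin(theta) = sin(62.38 deg) = 0.886
T = 2*28.97*0.886 / 9.81
T = 51.3373 / 9.81 = 5.2332 s

5.2332 s


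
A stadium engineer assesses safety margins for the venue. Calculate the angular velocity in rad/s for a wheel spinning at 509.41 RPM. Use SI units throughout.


omega = RPM * 2 * pi / 60
omega = 509.41 * 2 * 3.14159 / 60
omega = 3200.7174 / 60 = 53.3453 rad/s

53.3453 rad/s


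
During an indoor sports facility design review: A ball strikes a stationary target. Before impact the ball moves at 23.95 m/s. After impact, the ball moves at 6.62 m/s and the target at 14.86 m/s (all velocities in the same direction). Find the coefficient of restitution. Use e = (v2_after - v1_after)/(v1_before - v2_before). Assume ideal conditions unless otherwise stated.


e = (v2_after - v1_after) / (v1_before - v2_before)
Numerator = 14.86 - 6.62 = 8.24
Denominator = 23.95 - 0 = 23.95
e = 8.24 / 23.95 = 0.3441

0.3441


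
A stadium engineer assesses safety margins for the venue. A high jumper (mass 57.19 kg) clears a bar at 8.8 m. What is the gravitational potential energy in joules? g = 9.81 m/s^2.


PE = m * g * h
PE = 57.19 * 9.81 * 8.8
PE = 561.0339 * 8.8 = 4937.0983 J

4937.0983 J


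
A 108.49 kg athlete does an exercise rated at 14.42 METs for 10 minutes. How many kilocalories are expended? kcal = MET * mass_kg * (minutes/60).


kcal = MET * mass * time_hr
Convert time: 10 min = 0.1667 hr
kcal = 14.42 * 108.49 * 0.1667
kcal = 260.7376 kcal

260.7376 kcal


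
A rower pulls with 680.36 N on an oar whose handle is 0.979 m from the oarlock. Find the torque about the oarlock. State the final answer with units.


tau = F * d
tau = 680.36 * 0.979
tau = 666.0724 N*m

666.0724 N*m


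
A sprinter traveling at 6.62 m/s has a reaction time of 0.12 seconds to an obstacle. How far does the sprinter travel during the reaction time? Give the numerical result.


d = v * t
d = 6.62 * 0.12
d = 0.7944 m

0.7944 m


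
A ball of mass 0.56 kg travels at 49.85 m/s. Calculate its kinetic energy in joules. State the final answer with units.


KE = 0.5 * m * v^2
KE = 0.5 * 0.56 * 49.85^2
KE = 0.5 * 0.56 * 2485.0225 = 695.8063 J

695.8063 J


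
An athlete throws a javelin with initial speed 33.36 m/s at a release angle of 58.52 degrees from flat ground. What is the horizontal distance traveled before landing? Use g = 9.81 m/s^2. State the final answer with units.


R = v^2 * sin(2*theta) / g
Convert angle to radians: theta = 58.52 deg = 1.0214 rad
sin(2*theta) = sin(2.0427) = 0.8907
R = 33.36^2 * 0.8907 / 9.81
R = 1112.8896 * 0.8907 / 9.81 = 101.0437 m

101.0437 m


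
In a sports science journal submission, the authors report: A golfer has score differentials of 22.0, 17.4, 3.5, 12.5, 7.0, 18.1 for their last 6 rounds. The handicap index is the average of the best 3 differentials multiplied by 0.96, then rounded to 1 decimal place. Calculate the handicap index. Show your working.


All differentials: 22.0, 17.4, 3.5, 12.5, 7.0, 18.1
Sorted: 3.5, 7.0, 12.5, 17.4, 18.1, 22.0
Best 3: 3.5, 7.0, 12.5
Average of best = 23 / 3 = 7.6667
Raw index = 7.6667 * 0.96 = 7.36
Handicap index = round(7.36, 1) = 7.4

7.4


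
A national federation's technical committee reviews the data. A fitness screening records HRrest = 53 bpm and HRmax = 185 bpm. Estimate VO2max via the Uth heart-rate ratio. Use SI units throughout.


VO2max = 15.3 * HRmax / HRrest
VO2max = 15.3 * 185 / 53
VO2max = 2830.5 / 53 = 53.4057 mL/kg/min

53.4057 mL/kg/min


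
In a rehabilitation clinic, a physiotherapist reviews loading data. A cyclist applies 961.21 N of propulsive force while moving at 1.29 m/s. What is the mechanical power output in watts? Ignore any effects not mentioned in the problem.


P = F * v
P = 961.21 * 1.29
P = 1239.9609 W

1239.9609 W


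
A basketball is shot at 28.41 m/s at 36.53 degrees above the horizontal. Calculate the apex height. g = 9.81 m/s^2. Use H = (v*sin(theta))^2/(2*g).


H = (v*sin(theta))^2 / (2*g)
vy = v*sin(theta) = 28.41 * sin(36.53 deg) = 16.9109 m/s
H = vy^2 / (2*g) = 285.9776 / (2*9.81)
H = 285.9776 / 19.62 = 14.5758 m

14.5758 m


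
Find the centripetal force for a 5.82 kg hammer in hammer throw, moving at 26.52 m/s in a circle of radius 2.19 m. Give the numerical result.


Fc = m * v^2 / r
v^2 = 26.52^2 = 703.3104
Fc = 5.82 * 703.3104 / 2.19
Fc = 4093.2665 / 2.19 = 1869.0715 N

1869.0715 N


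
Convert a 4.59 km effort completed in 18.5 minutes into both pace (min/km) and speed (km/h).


Pace = time / distance = 18.5 min / 4.59 km = 4.0305 min/km
Speed = distance / time_in_hours = 4.59 / 0.3083 hr
Speed = 14.8865 km/h

4.0305 min/km, 14.8865 km/h


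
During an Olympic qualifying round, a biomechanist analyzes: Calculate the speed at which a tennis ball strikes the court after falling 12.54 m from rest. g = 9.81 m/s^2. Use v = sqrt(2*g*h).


v = sqrt(2 * g * h)
v = sqrt(2 * 9.81 * 12.54)
v = sqrt(246.0348) = 15.6855 m/s

15.6855 m/s


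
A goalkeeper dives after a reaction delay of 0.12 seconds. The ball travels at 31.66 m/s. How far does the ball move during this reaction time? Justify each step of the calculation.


d = v * t
d = 31.66 * 0.12
d = 3.7992 m

3.7992 m


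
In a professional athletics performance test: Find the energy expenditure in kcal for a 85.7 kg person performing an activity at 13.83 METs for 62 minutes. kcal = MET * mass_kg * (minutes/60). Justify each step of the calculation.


kcal = MET * mass * time_hr
Convert time: 62 min = 1.0333 hr
kcal = 13.83 * 85.7 * 1.0333
kcal = 1224.7387 kcal

1224.7387 kcal


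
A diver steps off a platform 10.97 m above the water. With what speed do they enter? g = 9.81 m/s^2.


v = sqrt(2 * g * h)
v = sqrt(2 * 9.81 * 10.97)
v = sqrt(215.2314) = 14.6708 m/s

14.6708 m/s


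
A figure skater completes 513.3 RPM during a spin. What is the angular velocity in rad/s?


omega = RPM * 2 * pi / 60
omega = 513.3 * 2 * 3.14159 / 60
omega = 3225.159 / 60 = 53.7527 rad/s

53.7527 rad/s


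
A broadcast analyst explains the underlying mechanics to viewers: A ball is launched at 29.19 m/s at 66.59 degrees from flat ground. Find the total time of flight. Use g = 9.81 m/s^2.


T = 2*v*sin(theta)/g
sin(theta) = sin(66.59 deg) = 0.9177
T = 2*29.19*0.9177 / 9.81
T = 53.5745 / 9.81 = 5.4612 s

5.4612 s


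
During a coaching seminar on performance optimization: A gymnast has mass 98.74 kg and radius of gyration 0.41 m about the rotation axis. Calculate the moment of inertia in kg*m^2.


I = m * k^2
I = 98.74 * 0.41^2
I = 98.74 * 0.1681 = 16.5982 kg*m^2

16.5982 kg*m^2


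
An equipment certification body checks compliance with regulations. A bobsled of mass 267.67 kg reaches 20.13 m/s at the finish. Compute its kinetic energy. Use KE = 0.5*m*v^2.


KE = 0.5 * m * v^2
KE = 0.5 * 267.67 * 20.13^2
KE = 0.5 * 267.67 * 405.2169 = 54232.2038 J

54232.2038 J


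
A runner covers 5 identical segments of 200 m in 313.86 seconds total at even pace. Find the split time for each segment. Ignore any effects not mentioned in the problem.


Split time = total_time / n_laps = 313.86 / 5
Split time = 62.772 s per lap

62.772 s


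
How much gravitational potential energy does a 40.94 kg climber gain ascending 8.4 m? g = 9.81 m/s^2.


PE = m * g * h
PE = 40.94 * 9.81 * 8.4
PE = 401.6214 * 8.4 = 3373.6198 J

3373.6198 J


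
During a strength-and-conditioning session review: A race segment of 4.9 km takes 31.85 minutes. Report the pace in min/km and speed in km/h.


Pace = time / distance = 31.85 min / 4.9 km = 6.5 min/km
Speed = distance / time_in_hours = 4.9 / 0.5308 hr
Speed = 9.2308 km/h

6.5 min/km, 9.2308 km/h


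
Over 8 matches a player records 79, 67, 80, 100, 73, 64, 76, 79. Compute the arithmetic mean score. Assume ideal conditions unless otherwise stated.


Average = sum / n
Sum = 618
Average = 618 / 8 = 77.25

77.25


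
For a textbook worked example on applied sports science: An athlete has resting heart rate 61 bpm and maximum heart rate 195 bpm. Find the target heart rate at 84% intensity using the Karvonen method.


Target = HRrest + pct*(HRmax - HRrest)
Heart rate reserve = HRmax - HRrest = 195 - 61 = 134 bpm
Fraction = 84% = 0.84
Target = 61 + 0.84 * 134
Target = 61 + 112.56 = 173.56 bpm

173.56 bpm


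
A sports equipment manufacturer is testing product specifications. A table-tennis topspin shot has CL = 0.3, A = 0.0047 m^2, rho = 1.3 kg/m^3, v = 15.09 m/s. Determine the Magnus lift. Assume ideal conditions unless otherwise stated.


FM = 0.5 * CL * rho * A * v^2
FM = 0.5 * 0.3 * 1.3 * 0.0047 * 15.09^2
v^2 = 227.7081
FM = 0.5 * 0.3 * 1.3 * 0.0047 * 227.7081 = 0.2087 N

0.2087 N


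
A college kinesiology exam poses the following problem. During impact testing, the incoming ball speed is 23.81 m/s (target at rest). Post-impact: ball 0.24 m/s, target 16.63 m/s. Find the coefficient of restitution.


e = (v2_after - v1_after) / (v1_before - v2_before)
Numerator = 16.63 - 0.24 = 16.39
Denominator = 23.81 - 0 = 23.81
e = 16.39 / 23.81 = 0.6884

0.6884


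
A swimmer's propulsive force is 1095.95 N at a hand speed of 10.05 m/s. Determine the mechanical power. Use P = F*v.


P = F * v
P = 1095.95 * 10.05
P = 11014.2975 W

11014.2975 W


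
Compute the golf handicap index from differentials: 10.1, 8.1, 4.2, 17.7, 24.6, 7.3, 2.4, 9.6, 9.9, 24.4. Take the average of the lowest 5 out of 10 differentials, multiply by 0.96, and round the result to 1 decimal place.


All differentials: 10.1, 8.1, 4.2, 17.7, 24.6, 7.3, 2.4, 9.6, 9.9, 24.4
Sorted: 2.4, 4.2, 7.3, 8.1, 9.6, 9.9, 10.1, 17.7, 24.4, 24.6
Best 5: 2.4, 4.2, 7.3, 8.1, 9.6
Average of best = 31.6 / 5 = 6.32
Raw index = 6.32 * 0.96 = 6.0672
Handicap index = round(6.0672, 1) = 6.1

6.1


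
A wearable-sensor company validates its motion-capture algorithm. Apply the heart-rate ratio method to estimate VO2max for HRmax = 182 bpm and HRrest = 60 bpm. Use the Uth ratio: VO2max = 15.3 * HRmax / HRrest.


VO2max = 15.3 * HRmax / HRrest
VO2max = 15.3 * 182 / 60
VO2max = 2784.6 / 60 = 46.41 mL/kg/min

46.41 mL/kg/min


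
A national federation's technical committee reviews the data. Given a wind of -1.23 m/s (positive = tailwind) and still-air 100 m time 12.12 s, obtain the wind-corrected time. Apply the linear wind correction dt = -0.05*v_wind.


dt = -0.05 * v_wind = -0.05 * -1.23 = 0.0615 s
t_corrected = t_still + dt = 12.12 + (0.0615)
t_corrected = 12.1815 s

12.1815 s


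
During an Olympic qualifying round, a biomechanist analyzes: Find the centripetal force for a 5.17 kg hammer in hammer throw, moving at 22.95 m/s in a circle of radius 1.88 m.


Fc = m * v^2 / r
v^2 = 22.95^2 = 526.7025
Fc = 5.17 * 526.7025 / 1.88
Fc = 2723.0519 / 1.88 = 1448.4319 N

1448.4319 N


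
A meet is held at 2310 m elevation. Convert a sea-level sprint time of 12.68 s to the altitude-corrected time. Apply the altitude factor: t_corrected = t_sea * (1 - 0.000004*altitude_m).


Correction factor = 1 - 0.000004 * 2310 = 0.99076
t_corrected = t_sea * factor = 12.68 * 0.99076
t_corrected = 12.5628 s

12.5628 s


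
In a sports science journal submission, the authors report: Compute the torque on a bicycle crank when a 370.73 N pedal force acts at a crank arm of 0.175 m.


tau = F * d
tau = 370.73 * 0.175
tau = 64.8778 N*m

64.8778 N*m


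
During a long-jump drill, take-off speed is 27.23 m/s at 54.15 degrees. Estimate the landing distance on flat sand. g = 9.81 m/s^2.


R = v^2 * sin(2*theta) / g
Convert angle to radians: theta = 54.15 deg = 0.9451 rad
sin(2*theta) = sin(1.8902) = 0.9494
R = 27.23^2 * 0.9494 / 9.81
R = 741.4729 * 0.9494 / 9.81 = 71.7608 m

71.7608 m


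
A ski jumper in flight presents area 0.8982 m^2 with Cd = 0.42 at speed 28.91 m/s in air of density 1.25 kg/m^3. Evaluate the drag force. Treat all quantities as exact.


Fd = 0.5 * Cd * rho * A * v^2
Fd = 0.5 * 0.42 * 1.25 * 0.8982 * 28.91^2
v^2 = 835.7881
Fd = 0.5 * 0.42 * 1.25 * 0.8982 * 835.7881 = 197.06 N

197.06 N


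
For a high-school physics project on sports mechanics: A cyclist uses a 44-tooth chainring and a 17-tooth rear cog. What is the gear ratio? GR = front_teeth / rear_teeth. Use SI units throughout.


GR = front_teeth / rear_teeth
GR = 44 / 17
GR = 2.5882

2.5882


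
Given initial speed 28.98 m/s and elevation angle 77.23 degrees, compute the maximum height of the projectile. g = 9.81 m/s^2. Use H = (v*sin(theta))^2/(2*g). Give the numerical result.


H = (v*sin(theta))^2 / (2*g)
vy = v*sin(theta) = 28.98 * sin(77.23 deg) = 28.2632 m/s
H = vy^2 / (2*g) = 798.8077 / (2*9.81)
H = 798.8077 / 19.62 = 40.7139 m

40.7139 m


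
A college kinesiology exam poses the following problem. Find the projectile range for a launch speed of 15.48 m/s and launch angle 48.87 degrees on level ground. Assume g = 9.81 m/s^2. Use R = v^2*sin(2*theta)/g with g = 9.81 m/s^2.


R = v^2 * sin(2*theta) / g
Convert angle to radians: theta = 48.87 deg = 0.8529 rad
sin(2*theta) = sin(1.7059) = 0.9909
R = 15.48^2 * 0.9909 / 9.81
R = 239.6304 * 0.9909 / 9.81 = 24.2046 m

24.2046 m


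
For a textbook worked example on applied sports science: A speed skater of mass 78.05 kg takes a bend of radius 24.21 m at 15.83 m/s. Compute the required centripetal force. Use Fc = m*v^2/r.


Fc = m * v^2 / r
v^2 = 15.83^2 = 250.5889
Fc = 78.05 * 250.5889 / 24.21
Fc = 19558.4636 / 24.21 = 807.8671 N

807.8671 N


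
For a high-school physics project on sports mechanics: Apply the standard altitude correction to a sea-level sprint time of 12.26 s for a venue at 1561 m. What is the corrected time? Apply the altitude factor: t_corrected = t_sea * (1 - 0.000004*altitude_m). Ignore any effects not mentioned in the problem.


Correction factor = 1 - 0.000004 * 1561 = 0.993756
t_corrected = t_sea * factor = 12.26 * 0.993756
t_corrected = 12.1834 s

12.1834 s


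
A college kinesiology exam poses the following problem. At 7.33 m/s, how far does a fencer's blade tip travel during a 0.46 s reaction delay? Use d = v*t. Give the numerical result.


d = v * t
d = 7.33 * 0.46
d = 3.3718 m

3.3718 m


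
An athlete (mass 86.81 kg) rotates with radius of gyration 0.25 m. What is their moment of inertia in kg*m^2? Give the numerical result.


I = m * k^2
I = 86.81 * 0.25^2
I = 86.81 * 0.0625 = 5.4256 kg*m^2

5.4256 kg*m^2


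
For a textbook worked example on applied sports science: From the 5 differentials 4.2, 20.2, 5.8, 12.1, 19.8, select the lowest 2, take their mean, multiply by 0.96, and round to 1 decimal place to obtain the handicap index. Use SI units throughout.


All differentials: 4.2, 20.2, 5.8, 12.1, 19.8
Sorted: 4.2, 5.8, 12.1, 19.8, 20.2
Best 2: 4.2, 5.8
Average of best = 10 / 2 = 5
Raw index = 5 * 0.96 = 4.8
Handicap index = round(4.8, 1) = 4.8

4.8


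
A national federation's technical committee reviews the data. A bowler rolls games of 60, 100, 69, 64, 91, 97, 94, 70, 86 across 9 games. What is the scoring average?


Average = sum / n
Sum = 731
Average = 731 / 9 = 81.2222

81.2222


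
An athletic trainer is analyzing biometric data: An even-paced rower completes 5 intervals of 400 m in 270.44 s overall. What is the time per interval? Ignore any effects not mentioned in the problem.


Split time = total_time / n_laps = 270.44 / 5
Split time = 54.088 s per lap

54.088 s


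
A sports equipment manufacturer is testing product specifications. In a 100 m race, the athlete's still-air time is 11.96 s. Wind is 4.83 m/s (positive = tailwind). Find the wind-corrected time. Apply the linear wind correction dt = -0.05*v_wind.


dt = -0.05 * v_wind = -0.05 * 4.83 = -0.2415 s
t_corrected = t_still + dt = 11.96 + (-0.2415)
t_corrected = 11.7185 s

11.7185 s


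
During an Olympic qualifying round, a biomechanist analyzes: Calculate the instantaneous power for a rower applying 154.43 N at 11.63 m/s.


P = F * v
P = 154.43 * 11.63
P = 1796.0209 W

1796.0209 W


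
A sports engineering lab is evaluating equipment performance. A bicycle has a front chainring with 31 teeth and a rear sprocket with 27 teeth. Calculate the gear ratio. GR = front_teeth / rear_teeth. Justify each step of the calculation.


GR = front_teeth / rear_teeth
GR = 31 / 27
GR = 1.1481

1.1481


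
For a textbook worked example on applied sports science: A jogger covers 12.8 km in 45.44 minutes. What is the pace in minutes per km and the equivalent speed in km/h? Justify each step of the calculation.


Pace = time / distance = 45.44 min / 12.8 km = 3.55 min/km
Speed = distance / time_in_hours = 12.8 / 0.7573 hr
Speed = 16.9014 km/h

3.55 min/km, 16.9014 km/h


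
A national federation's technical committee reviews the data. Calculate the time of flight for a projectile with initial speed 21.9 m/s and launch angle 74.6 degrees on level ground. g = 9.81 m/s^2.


T = 2*v*sin(theta)/g
sin(theta) = sin(74.6 deg) = 0.9641
T = 2*21.9*0.9641 / 9.81
T = 42.2274 / 9.81 = 4.3045 s

4.3045 s


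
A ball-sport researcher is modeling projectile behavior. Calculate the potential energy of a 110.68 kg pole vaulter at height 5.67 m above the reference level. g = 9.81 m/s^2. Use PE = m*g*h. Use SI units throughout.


PE = m * g * h
PE = 110.68 * 9.81 * 5.67
PE = 1085.7708 * 5.67 = 6156.3204 J

6156.3204 J


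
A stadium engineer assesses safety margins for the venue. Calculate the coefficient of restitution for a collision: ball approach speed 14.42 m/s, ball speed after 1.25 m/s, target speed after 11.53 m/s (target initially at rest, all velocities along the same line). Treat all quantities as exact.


e = (v2_after - v1_after) / (v1_before - v2_before)
Numerator = 11.53 - 1.25 = 10.28
Denominator = 14.42 - 0 = 14.42
e = 10.28 / 14.42 = 0.7129

0.7129


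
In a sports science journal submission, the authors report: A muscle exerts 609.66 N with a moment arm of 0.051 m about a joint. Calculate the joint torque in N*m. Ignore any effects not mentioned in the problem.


tau = F * d
tau = 609.66 * 0.051
tau = 31.0927 N*m

31.0927 N*m


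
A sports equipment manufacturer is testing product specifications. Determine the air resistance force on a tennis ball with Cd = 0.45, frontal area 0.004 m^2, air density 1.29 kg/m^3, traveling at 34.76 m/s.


Fd = 0.5 * Cd * rho * A * v^2
Fd = 0.5 * 0.45 * 1.29 * 0.004 * 34.76^2
v^2 = 1208.2576
Fd = 0.5 * 0.45 * 1.29 * 0.004 * 1208.2576 = 1.4028 N

1.4028 N


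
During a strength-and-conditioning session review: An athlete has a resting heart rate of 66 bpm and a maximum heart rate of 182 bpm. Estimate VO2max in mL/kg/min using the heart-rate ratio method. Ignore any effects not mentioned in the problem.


VO2max = 15.3 * HRmax / HRrest
VO2max = 15.3 * 182 / 66
VO2max = 2784.6 / 66 = 42.1909 mL/kg/min

42.1909 mL/kg/min


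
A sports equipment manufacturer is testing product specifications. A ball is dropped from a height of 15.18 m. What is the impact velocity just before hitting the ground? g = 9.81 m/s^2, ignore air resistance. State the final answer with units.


v = sqrt(2 * g * h)
v = sqrt(2 * 9.81 * 15.18)
v = sqrt(297.8316) = 17.2578 m/s

17.2578 m/s


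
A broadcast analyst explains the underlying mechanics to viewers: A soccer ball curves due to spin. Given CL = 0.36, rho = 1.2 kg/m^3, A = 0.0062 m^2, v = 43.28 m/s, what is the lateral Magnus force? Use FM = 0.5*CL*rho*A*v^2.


FM = 0.5 * CL * rho * A * v^2
FM = 0.5 * 0.36 * 1.2 * 0.0062 * 43.28^2
v^2 = 1873.1584
FM = 0.5 * 0.36 * 1.2 * 0.0062 * 1873.1584 = 2.5085 N

2.5085 N


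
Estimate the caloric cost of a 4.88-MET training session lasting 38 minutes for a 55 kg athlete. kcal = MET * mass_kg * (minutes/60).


kcal = MET * mass * time_hr
Convert time: 38 min = 0.6333 hr
kcal = 4.88 * 55 * 0.6333
kcal = 169.9867 kcal

169.9867 kcal


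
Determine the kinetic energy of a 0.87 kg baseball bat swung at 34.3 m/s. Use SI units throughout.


KE = 0.5 * m * v^2
KE = 0.5 * 0.87 * 34.3^2
KE = 0.5 * 0.87 * 1176.49 = 511.7731 J

511.7731 J


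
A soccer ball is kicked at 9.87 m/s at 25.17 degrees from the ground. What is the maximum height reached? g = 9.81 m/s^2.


H = (v*sin(theta))^2 / (2*g)
vy = v*sin(theta) = 9.87 * sin(25.17 deg) = 4.1978 m/s
H = vy^2 / (2*g) = 17.6212 / (2*9.81)
H = 17.6212 / 19.62 = 0.8981 m

0.8981 m


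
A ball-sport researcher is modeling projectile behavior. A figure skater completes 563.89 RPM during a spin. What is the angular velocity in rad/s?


omega = RPM * 2 * pi / 60
omega = 563.89 * 2 * 3.14159 / 60
omega = 3543.0254 / 60 = 59.0504 rad/s

59.0504 rad/s


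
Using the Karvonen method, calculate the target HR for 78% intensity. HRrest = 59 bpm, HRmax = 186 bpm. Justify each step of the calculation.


Target = HRrest + pct*(HRmax - HRrest)
Heart rate reserve = HRmax - HRrest = 186 - 59 = 127 bpm
Fraction = 78% = 0.78
Target = 59 + 0.78 * 127
Target = 59 + 99.06 = 158.06 bpm

158.06 bpm


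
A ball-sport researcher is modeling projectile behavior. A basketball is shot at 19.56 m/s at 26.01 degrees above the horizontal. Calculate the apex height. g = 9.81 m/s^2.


H = (v*sin(theta))^2 / (2*g)
vy = v*sin(theta) = 19.56 * sin(26.01 deg) = 8.5776 m/s
H = vy^2 / (2*g) = 73.5754 / (2*9.81)
H = 73.5754 / 19.62 = 3.75 m

3.75 m


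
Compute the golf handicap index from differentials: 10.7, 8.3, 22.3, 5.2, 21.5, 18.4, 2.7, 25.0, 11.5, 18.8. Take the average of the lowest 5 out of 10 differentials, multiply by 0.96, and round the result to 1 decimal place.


All differentials: 10.7, 8.3, 22.3, 5.2, 21.5, 18.4, 2.7, 25.0, 11.5, 18.8
Sorted: 2.7, 5.2, 8.3, 10.7, 11.5, 18.4, 18.8, 21.5, 22.3, 25.0
Best 5: 2.7, 5.2, 8.3, 10.7, 11.5
Average of best = 38.4 / 5 = 7.68
Raw index = 7.68 * 0.96 = 7.3728
Handicap index = round(7.3728, 1) = 7.4

7.4


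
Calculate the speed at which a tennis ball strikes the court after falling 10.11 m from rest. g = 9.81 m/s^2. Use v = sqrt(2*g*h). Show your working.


v = sqrt(2 * g * h)
v = sqrt(2 * 9.81 * 10.11)
v = sqrt(198.3582) = 14.084 m/s

14.084 m/s


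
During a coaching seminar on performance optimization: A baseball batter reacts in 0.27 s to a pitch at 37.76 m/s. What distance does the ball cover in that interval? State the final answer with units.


d = v * t
d = 37.76 * 0.27
d = 10.1952 m

10.1952 m


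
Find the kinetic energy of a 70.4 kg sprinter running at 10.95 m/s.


KE = 0.5 * m * v^2
KE = 0.5 * 70.4 * 10.95^2
KE = 0.5 * 70.4 * 119.9025 = 4220.568 J

4220.568 J


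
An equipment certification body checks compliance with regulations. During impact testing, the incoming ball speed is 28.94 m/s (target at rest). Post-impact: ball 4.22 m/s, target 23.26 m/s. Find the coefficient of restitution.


e = (v2_after - v1_after) / (v1_before - v2_before)
Numerator = 23.26 - 4.22 = 19.04
Denominator = 28.94 - 0 = 28.94
e = 19.04 / 28.94 = 0.6579

0.6579


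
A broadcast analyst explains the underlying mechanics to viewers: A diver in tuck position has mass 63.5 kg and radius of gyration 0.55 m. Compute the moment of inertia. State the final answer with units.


I = m * k^2
I = 63.5 * 0.55^2
I = 63.5 * 0.3025 = 19.2088 kg*m^2

19.2088 kg*m^2


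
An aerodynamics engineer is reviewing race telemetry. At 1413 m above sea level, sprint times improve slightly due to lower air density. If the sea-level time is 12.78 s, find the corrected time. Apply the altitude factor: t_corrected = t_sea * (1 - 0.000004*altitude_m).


Correction factor = 1 - 0.000004 * 1413 = 0.994348
t_corrected = t_sea * factor = 12.78 * 0.994348
t_corrected = 12.7078 s

12.7078 s


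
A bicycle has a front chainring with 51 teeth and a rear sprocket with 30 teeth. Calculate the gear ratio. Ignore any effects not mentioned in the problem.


GR = front_teeth / rear_teeth
GR = 51 / 30
GR = 1.7

1.7


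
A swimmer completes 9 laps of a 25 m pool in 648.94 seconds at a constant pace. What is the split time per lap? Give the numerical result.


Split time = total_time / n_laps = 648.94 / 9
Split time = 72.1044 s per lap

72.1044 s


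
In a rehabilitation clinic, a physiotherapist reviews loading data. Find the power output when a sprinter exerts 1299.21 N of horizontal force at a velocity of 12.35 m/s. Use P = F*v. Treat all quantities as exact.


P = F * v
P = 1299.21 * 12.35
P = 16045.2435 W

16045.2435 W


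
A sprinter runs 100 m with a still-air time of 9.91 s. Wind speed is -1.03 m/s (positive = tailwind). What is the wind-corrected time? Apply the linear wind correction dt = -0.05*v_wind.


dt = -0.05 * v_wind = -0.05 * -1.03 = 0.0515 s
t_corrected = t_still + dt = 9.91 + (0.0515)
t_corrected = 9.9615 s

9.9615 s


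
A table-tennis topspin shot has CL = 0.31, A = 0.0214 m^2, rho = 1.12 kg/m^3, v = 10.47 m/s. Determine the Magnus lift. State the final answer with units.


FM = 0.5 * CL * rho * A * v^2
FM = 0.5 * 0.31 * 1.12 * 0.0214 * 10.47^2
v^2 = 109.6209
FM = 0.5 * 0.31 * 1.12 * 0.0214 * 109.6209 = 0.4072 N

0.4072 N


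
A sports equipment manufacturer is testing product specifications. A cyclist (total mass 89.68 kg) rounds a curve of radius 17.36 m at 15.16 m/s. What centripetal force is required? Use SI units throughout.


Fc = m * v^2 / r
v^2 = 15.16^2 = 229.8256
Fc = 89.68 * 229.8256 / 17.36
Fc = 20610.7598 / 17.36 = 1187.2557 N

1187.2557 N


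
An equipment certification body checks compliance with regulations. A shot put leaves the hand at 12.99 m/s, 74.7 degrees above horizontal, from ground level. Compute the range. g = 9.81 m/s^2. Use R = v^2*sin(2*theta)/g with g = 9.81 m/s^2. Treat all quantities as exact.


R = v^2 * sin(2*theta) / g
Convert angle to radians: theta = 74.7 deg = 1.3038 rad
sin(2*theta) = sin(2.6075) = 0.509
R = 12.99^2 * 0.509 / 9.81
R = 168.7401 * 0.509 / 9.81 = 8.7559 m

8.7559 m


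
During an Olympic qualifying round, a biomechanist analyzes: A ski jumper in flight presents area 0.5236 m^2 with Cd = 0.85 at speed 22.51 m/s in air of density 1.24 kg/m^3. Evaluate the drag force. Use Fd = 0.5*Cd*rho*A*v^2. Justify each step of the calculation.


Fd = 0.5 * Cd * rho * A * v^2
Fd = 0.5 * 0.85 * 1.24 * 0.5236 * 22.51^2
v^2 = 506.7001
Fd = 0.5 * 0.85 * 1.24 * 0.5236 * 506.7001 = 139.8174 N

139.8174 N


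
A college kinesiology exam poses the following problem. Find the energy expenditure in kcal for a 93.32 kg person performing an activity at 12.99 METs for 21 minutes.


kcal = MET * mass * time_hr
Convert time: 21 min = 0.35 hr
kcal = 12.99 * 93.32 * 0.35
kcal = 424.2794 kcal

424.2794 kcal


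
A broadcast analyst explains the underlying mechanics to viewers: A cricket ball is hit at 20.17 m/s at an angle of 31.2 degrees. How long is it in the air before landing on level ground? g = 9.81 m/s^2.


T = 2*v*sin(theta)/g
sin(theta) = sin(31.2 deg) = 0.518
T = 2*20.17*0.518 / 9.81
T = 20.8972 / 9.81 = 2.1302 s

2.1302 s


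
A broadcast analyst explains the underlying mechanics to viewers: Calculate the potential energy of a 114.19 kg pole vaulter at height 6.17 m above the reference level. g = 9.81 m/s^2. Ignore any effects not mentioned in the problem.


PE = m * g * h
PE = 114.19 * 9.81 * 6.17
PE = 1120.2039 * 6.17 = 6911.6581 J

6911.6581 J


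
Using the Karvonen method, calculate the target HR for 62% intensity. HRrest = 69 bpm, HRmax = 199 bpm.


Target = HRrest + pct*(HRmax - HRrest)
Heart rate reserve = HRmax - HRrest = 199 - 69 = 130 bpm
Fraction = 62% = 0.62
Target = 69 + 0.62 * 130
Target = 69 + 80.6 = 149.6 bpm

149.6 bpm


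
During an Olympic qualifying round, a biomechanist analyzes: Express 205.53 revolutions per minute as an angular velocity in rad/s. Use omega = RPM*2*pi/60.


omega = RPM * 2 * pi / 60
omega = 205.53 * 2 * 3.14159 / 60
omega = 1291.3831 / 60 = 21.5231 rad/s

21.5231 rad/s


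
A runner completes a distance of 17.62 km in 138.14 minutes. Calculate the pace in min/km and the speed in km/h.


Pace = time / distance = 138.14 min / 17.62 km = 7.84 min/km
Speed = distance / time_in_hours = 17.62 / 2.3023 hr
Speed = 7.6531 km/h

7.84 min/km, 7.6531 km/h


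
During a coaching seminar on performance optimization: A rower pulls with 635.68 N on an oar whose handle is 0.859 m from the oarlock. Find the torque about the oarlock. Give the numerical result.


tau = F * d
tau = 635.68 * 0.859
tau = 546.0491 N*m

546.0491 N*m


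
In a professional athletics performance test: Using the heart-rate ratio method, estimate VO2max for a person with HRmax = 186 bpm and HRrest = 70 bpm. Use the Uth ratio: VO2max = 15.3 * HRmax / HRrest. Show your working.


VO2max = 15.3 * HRmax / HRrest
VO2max = 15.3 * 186 / 70
VO2max = 2845.8 / 70 = 40.6543 mL/kg/min

40.6543 mL/kg/min


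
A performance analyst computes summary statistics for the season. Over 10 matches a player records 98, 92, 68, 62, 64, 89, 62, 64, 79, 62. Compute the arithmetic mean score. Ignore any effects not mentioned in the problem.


Average = sum / n
Sum = 740
Average = 740 / 10 = 74

74


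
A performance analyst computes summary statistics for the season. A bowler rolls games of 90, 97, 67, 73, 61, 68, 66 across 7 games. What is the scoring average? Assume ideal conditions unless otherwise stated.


Average = sum / n
Sum = 522
Average = 522 / 7 = 74.5714

74.5714


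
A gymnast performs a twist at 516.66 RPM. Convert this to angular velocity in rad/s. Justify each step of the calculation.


omega = RPM * 2 * pi / 60
omega = 516.66 * 2 * 3.14159 / 60
omega = 3246.2705 / 60 = 54.1045 rad/s

54.1045 rad/s


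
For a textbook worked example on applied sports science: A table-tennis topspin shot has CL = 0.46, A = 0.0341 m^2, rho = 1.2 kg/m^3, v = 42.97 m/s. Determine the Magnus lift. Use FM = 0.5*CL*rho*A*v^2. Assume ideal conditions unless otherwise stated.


FM = 0.5 * CL * rho * A * v^2
FM = 0.5 * 0.46 * 1.2 * 0.0341 * 42.97^2
v^2 = 1846.4209
FM = 0.5 * 0.46 * 1.2 * 0.0341 * 1846.4209 = 17.3778 N

17.3778 N


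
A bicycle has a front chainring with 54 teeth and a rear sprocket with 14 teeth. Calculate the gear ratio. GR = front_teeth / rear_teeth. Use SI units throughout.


GR = front_teeth / rear_teeth
GR = 54 / 14
GR = 3.8571

3.8571


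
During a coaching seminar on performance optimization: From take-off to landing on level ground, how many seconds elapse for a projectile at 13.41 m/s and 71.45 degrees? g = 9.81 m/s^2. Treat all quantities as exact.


T = 2*v*sin(theta)/g
sin(theta) = sin(71.45 deg) = 0.948
T = 2*13.41*0.948 / 9.81
T = 25.4266 / 9.81 = 2.5919 s

2.5919 s


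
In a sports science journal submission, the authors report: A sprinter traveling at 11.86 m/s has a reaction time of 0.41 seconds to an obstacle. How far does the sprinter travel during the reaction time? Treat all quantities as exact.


d = v * t
d = 11.86 * 0.41
d = 4.8626 m

4.8626 m
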